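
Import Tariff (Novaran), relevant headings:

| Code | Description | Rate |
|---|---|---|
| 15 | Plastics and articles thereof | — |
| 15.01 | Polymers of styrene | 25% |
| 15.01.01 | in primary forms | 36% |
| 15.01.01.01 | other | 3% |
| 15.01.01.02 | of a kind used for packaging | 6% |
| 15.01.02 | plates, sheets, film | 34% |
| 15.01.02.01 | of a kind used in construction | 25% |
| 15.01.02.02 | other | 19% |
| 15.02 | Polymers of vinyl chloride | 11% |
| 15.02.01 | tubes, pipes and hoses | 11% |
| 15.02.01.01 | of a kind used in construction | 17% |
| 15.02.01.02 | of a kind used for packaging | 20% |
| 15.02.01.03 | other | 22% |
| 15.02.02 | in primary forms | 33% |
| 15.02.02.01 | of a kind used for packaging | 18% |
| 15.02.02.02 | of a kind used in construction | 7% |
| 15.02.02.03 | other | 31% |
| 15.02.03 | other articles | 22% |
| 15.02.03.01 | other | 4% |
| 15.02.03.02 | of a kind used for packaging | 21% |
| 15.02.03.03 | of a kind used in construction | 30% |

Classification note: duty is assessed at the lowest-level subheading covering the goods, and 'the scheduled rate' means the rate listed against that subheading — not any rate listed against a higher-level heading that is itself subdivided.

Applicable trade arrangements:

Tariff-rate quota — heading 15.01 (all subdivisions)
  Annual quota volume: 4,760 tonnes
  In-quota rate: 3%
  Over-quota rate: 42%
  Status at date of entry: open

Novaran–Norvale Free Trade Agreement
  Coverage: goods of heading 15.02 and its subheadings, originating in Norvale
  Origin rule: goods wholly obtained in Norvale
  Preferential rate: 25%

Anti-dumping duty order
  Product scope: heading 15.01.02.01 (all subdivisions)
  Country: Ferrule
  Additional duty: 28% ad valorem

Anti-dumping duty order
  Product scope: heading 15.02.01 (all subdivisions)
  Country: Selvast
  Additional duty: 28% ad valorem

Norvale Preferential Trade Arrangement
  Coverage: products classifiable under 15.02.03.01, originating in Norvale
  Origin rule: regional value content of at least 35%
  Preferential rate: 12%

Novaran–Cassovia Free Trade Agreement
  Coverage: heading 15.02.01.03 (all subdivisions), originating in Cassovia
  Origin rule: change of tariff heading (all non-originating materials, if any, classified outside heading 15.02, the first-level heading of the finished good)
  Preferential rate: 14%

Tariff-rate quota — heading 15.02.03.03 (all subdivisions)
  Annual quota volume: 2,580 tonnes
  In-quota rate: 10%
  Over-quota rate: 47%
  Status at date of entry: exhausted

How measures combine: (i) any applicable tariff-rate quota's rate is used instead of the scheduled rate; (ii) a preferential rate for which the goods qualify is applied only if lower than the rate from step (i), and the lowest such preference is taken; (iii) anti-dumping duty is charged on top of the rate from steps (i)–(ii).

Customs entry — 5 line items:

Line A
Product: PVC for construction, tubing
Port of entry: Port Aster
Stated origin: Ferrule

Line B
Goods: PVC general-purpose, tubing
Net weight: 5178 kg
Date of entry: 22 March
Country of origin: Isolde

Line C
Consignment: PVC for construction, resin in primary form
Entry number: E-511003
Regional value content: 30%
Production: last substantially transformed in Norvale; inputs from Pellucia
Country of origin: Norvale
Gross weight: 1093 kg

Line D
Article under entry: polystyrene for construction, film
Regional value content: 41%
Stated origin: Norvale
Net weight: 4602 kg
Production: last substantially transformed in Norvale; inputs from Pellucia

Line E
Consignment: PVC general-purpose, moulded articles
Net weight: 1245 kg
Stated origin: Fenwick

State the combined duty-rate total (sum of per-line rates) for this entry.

53%

Line A: PVC → 15.02; tubing → 15.02.01; for construction → 15.02.01.01. Scheduled 17%. No special measure applies. → 17%.
Line B: PVC → 15.02; tubing → 15.02.01; general-purpose → 15.02.01.03. Scheduled 22%. No special measure applies. → 22%.
Line C: PVC → 15.02; resin in primary form → 15.02.02; for construction → 15.02.02.02. Scheduled 7%. Norvale agreement on 15.02: not wholly obtained; Norvale agreement on 15.02.03.01: 15.02.02.02 not covered. → 7%.
Line D: polystyrene → 15.01; film → 15.01.02; for construction → 15.01.02.01. Scheduled 25%. quota on 15.01 open → in-quota 3%; Norvale agreement on 15.02: 15.01.02.01 not covered; Norvale agreement on 15.02.03.01: 15.01.02.01 not covered. → 3%.
Line E: PVC → 15.02; moulded articles → 15.02.03; general-purpose → 15.02.03.01. Scheduled 4%. No special measure applies. → 4%.
Sum: 17% + 22% + 7% + 3% + 4% = 53%.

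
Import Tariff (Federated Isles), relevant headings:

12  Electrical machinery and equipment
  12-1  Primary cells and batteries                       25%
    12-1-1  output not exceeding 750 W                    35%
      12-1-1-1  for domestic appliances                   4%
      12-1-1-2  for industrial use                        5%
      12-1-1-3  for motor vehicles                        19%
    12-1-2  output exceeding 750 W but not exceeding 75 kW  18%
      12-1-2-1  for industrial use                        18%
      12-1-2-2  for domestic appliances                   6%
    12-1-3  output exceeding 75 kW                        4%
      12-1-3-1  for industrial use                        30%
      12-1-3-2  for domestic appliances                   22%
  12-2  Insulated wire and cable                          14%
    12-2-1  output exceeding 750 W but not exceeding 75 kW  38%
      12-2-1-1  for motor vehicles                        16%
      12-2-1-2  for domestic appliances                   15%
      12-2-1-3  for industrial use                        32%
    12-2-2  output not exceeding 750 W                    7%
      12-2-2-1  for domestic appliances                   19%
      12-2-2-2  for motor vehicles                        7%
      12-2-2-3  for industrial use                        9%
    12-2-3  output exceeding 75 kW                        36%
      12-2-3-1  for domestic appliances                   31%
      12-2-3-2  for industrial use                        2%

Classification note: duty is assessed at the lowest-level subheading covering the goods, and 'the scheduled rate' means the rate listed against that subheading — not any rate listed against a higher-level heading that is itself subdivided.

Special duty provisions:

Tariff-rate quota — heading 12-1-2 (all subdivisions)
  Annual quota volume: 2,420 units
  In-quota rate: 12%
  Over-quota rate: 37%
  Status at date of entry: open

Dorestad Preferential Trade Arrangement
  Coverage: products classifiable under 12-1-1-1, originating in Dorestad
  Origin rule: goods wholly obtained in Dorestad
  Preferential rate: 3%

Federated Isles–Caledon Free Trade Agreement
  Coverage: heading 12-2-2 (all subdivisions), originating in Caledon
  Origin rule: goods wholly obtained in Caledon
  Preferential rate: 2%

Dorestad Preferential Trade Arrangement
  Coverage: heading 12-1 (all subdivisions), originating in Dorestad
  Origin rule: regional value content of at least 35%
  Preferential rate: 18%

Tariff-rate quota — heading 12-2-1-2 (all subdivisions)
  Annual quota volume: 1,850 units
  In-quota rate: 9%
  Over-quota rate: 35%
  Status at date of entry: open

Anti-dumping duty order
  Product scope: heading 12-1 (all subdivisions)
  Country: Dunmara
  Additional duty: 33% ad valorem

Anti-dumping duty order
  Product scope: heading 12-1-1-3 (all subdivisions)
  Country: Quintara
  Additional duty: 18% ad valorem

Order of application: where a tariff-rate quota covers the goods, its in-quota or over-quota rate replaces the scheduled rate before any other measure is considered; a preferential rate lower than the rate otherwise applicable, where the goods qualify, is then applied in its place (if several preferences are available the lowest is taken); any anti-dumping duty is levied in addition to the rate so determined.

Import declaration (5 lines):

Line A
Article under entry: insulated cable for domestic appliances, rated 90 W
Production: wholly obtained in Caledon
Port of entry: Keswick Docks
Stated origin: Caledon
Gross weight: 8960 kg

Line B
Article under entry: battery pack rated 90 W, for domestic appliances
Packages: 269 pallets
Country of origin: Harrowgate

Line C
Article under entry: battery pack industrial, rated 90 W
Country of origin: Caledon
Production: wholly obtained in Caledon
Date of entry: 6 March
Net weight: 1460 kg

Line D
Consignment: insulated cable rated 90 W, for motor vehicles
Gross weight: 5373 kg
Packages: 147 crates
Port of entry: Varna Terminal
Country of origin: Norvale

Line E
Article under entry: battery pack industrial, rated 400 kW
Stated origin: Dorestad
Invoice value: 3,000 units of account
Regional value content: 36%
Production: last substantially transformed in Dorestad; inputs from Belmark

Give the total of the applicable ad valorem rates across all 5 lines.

36%

Line A: insulated cable → 12-2; rated 90 W → 12-2-2; for domestic appliances → 12-2-2-1. Scheduled 19%. Caledon agreement on 12-2-2: wholly obtained → 2% available; preferential 2%. → 2%.
Line B: battery pack → 12-1; rated 90 W → 12-1-1; for domestic appliances → 12-1-1-1. Scheduled 4%. No special measure applies. → 4%.
Line C: battery pack → 12-1; rated 90 W → 12-1-1; industrial → 12-1-1-2. Scheduled 5%. Caledon agreement on 12-2-2: 12-1-1-2 not covered. → 5%.
Line D: insulated cable → 12-2; rated 90 W → 12-2-2; for motor vehicles → 12-2-2-2. Scheduled 7%. No special measure applies. → 7%.
Line E: battery pack → 12-1; rated 400 kW → 12-1-3; industrial → 12-1-3-1. Scheduled 30%. Dorestad agreement on 12-1-1-1: 12-1-3-1 not covered; Dorestad agreement on 12-1: RVC ≥ 35% → 18% available; preferential 18%. → 18%.
Sum: 2% + 4% + 5% + 7% + 18% = 36%.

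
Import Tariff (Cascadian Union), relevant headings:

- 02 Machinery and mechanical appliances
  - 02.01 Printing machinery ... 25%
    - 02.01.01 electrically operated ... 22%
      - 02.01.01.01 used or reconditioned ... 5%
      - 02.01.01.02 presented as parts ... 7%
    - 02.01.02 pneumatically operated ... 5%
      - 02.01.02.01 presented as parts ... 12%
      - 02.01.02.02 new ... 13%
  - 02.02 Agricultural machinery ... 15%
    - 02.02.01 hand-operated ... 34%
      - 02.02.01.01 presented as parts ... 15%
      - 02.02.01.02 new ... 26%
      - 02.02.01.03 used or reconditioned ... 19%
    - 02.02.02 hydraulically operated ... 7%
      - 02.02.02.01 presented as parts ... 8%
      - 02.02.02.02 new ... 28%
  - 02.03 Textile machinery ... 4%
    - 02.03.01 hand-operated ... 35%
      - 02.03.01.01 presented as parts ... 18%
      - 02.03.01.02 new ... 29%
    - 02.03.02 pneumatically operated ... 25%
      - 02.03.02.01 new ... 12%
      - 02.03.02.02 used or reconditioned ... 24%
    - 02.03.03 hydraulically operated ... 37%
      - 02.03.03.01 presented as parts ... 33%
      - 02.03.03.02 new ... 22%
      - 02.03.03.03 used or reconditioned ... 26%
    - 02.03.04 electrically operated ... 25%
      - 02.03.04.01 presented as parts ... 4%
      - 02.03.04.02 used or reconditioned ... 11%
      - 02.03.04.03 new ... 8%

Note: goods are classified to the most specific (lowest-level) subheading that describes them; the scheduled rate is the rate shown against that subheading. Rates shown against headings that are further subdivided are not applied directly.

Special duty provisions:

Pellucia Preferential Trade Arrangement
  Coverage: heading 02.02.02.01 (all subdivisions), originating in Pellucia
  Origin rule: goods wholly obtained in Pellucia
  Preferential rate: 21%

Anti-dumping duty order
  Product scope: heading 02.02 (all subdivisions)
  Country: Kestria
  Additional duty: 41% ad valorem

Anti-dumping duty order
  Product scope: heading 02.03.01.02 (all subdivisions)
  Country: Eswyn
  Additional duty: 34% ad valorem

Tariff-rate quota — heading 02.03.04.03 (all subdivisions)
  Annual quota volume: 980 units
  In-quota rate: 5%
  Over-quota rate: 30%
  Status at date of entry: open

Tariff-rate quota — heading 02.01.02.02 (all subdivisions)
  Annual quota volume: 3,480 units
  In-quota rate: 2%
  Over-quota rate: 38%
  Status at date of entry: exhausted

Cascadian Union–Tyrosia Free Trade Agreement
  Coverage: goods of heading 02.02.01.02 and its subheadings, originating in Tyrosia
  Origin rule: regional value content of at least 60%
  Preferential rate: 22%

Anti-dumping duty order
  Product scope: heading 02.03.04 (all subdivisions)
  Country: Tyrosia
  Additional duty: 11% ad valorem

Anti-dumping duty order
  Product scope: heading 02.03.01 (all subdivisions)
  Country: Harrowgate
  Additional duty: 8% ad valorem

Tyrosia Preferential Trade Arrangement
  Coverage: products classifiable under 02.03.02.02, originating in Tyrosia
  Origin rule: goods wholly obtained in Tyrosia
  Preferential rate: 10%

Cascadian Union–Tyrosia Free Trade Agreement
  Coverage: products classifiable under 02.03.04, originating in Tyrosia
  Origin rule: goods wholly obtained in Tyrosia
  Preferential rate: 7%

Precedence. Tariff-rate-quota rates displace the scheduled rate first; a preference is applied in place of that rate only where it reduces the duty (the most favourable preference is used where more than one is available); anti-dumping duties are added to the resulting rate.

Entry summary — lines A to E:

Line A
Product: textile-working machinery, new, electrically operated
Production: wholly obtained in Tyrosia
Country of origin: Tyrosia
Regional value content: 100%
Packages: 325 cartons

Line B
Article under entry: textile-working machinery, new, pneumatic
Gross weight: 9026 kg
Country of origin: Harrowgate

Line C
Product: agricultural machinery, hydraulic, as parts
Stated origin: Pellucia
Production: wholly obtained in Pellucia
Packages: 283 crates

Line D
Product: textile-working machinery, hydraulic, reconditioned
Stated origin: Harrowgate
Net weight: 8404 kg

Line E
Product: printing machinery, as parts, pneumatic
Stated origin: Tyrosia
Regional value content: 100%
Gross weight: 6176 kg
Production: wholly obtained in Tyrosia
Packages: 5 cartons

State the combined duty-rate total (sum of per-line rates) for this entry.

74%

Line A: textile-working → 02.03; electrically operated → 02.03.04; new → 02.03.04.03. Scheduled 8%. quota on 02.03.04.03 open → in-quota 5%; Tyrosia agreement on 02.02.01.02: 02.03.04.03 not covered; Tyrosia agreement on 02.03.02.02: 02.03.04.03 not covered; Tyrosia agreement on 02.03.04: wholly obtained → 7% available; preference 7% not lower than 5% → no reduction; anti-dumping (Tyrosia, 02.03.04): +11%; total 5% + 11% = 16%. → 16%.
Line B: textile-working → 02.03; pneumatic → 02.03.02; new → 02.03.02.01. Scheduled 12%. No special measure applies. → 12%.
Line C: agricultural → 02.02; hydraulic → 02.02.02; as parts → 02.02.02.01. Scheduled 8%. Pellucia agreement on 02.02.02.01: wholly obtained → 21% available; preference 21% not lower than 8% → no reduction. → 8%.
Line D: textile-working → 02.03; hydraulic → 02.03.03; reconditioned → 02.03.03.03. Scheduled 26%. No special measure applies. → 26%.
Line E: printing → 02.01; pneumatic → 02.01.02; as parts → 02.01.02.01. Scheduled 12%. Tyrosia agreement on 02.02.01.02: 02.01.02.01 not covered; Tyrosia agreement on 02.03.02.02: 02.01.02.01 not covered; Tyrosia agreement on 02.03.04: 02.01.02.01 not covered. → 12%.
Sum: 16% + 12% + 8% + 26% + 12% = 74%.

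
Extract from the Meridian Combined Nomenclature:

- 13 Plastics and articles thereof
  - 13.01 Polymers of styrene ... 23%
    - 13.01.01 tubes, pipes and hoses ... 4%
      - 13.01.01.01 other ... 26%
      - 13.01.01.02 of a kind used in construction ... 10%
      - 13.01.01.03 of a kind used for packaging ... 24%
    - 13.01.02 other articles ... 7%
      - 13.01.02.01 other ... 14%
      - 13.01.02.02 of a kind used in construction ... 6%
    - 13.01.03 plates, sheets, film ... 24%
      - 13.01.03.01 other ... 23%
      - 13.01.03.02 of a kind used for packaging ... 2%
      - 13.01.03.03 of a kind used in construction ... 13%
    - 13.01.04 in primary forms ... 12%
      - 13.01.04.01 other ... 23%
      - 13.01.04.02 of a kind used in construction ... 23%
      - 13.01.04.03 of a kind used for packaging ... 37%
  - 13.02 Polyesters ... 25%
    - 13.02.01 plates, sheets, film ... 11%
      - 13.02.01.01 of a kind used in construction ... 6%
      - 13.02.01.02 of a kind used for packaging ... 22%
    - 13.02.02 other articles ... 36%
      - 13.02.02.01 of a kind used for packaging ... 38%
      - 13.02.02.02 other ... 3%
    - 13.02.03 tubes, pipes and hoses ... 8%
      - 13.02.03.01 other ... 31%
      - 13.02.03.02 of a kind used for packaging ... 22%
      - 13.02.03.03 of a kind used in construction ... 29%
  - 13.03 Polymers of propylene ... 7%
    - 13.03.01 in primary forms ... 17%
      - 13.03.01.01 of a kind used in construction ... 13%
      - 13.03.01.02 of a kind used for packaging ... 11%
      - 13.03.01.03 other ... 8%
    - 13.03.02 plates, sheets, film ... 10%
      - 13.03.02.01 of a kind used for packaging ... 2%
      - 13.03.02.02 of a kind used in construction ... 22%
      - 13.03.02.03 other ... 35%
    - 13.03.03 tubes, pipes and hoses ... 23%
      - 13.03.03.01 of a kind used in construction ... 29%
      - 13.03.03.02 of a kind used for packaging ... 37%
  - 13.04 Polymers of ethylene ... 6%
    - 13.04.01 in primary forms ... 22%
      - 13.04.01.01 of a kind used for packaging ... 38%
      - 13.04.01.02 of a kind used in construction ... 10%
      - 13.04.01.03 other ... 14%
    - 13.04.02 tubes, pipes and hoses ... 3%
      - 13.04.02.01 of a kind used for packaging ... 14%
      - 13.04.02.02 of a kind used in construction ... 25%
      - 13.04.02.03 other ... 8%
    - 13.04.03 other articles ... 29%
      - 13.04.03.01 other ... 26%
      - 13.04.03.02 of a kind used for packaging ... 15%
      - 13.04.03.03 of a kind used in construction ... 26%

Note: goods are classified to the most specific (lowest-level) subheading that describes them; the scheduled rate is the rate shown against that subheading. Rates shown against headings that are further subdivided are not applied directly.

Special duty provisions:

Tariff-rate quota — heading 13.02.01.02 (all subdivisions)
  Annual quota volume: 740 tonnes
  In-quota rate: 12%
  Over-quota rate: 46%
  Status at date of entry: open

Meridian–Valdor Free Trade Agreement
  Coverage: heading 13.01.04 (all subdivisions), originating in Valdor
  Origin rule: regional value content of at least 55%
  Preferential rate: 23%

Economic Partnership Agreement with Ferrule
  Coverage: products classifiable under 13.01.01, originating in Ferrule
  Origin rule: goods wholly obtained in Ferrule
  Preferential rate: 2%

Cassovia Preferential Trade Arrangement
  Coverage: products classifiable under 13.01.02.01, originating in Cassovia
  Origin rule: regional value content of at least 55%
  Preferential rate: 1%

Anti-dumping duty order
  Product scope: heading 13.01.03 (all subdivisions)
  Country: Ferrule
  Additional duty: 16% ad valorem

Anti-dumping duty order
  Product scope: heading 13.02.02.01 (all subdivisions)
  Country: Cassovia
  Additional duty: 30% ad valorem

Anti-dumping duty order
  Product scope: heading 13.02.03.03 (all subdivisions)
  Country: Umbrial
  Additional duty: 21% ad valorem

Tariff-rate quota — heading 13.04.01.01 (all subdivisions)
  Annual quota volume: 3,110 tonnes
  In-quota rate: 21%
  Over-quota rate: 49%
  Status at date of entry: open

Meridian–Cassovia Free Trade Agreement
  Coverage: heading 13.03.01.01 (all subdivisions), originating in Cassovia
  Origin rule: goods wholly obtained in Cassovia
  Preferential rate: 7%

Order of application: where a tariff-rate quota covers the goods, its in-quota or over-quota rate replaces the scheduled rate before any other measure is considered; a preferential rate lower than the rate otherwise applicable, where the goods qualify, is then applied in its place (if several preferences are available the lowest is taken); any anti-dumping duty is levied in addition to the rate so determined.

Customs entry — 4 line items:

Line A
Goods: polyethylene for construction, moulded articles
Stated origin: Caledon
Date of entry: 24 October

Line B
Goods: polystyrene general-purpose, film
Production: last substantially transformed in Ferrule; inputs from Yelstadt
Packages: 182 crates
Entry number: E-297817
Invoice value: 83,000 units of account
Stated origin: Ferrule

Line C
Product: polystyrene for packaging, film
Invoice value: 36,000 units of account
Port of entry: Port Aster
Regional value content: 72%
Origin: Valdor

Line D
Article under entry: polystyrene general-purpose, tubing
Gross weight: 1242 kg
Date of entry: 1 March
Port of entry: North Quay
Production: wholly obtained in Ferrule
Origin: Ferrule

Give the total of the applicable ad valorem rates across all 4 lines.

69%

Line A: polyethylene → 13.04; moulded articles → 13.04.03; for construction → 13.04.03.03. Scheduled 26%. No special measure applies. → 26%.
Line B: polystyrene → 13.01; film → 13.01.03; general-purpose → 13.01.03.01. Scheduled 23%. Ferrule agreement on 13.01.01: 13.01.03.01 not covered; anti-dumping (Ferrule, 13.01.03): +16%; total 23% + 16% = 39%. → 39%.
Line C: polystyrene → 13.01; film → 13.01.03; for packaging → 13.01.03.02. Scheduled 2%. Valdor agreement on 13.01.04: 13.01.03.02 not covered. → 2%.
Line D: polystyrene → 13.01; tubing → 13.01.01; general-purpose → 13.01.01.01. Scheduled 26%. Ferrule agreement on 13.01.01: wholly obtained → 2% available; preferential 2%. → 2%.
Sum: 26% + 39% + 2% + 2% = 69%.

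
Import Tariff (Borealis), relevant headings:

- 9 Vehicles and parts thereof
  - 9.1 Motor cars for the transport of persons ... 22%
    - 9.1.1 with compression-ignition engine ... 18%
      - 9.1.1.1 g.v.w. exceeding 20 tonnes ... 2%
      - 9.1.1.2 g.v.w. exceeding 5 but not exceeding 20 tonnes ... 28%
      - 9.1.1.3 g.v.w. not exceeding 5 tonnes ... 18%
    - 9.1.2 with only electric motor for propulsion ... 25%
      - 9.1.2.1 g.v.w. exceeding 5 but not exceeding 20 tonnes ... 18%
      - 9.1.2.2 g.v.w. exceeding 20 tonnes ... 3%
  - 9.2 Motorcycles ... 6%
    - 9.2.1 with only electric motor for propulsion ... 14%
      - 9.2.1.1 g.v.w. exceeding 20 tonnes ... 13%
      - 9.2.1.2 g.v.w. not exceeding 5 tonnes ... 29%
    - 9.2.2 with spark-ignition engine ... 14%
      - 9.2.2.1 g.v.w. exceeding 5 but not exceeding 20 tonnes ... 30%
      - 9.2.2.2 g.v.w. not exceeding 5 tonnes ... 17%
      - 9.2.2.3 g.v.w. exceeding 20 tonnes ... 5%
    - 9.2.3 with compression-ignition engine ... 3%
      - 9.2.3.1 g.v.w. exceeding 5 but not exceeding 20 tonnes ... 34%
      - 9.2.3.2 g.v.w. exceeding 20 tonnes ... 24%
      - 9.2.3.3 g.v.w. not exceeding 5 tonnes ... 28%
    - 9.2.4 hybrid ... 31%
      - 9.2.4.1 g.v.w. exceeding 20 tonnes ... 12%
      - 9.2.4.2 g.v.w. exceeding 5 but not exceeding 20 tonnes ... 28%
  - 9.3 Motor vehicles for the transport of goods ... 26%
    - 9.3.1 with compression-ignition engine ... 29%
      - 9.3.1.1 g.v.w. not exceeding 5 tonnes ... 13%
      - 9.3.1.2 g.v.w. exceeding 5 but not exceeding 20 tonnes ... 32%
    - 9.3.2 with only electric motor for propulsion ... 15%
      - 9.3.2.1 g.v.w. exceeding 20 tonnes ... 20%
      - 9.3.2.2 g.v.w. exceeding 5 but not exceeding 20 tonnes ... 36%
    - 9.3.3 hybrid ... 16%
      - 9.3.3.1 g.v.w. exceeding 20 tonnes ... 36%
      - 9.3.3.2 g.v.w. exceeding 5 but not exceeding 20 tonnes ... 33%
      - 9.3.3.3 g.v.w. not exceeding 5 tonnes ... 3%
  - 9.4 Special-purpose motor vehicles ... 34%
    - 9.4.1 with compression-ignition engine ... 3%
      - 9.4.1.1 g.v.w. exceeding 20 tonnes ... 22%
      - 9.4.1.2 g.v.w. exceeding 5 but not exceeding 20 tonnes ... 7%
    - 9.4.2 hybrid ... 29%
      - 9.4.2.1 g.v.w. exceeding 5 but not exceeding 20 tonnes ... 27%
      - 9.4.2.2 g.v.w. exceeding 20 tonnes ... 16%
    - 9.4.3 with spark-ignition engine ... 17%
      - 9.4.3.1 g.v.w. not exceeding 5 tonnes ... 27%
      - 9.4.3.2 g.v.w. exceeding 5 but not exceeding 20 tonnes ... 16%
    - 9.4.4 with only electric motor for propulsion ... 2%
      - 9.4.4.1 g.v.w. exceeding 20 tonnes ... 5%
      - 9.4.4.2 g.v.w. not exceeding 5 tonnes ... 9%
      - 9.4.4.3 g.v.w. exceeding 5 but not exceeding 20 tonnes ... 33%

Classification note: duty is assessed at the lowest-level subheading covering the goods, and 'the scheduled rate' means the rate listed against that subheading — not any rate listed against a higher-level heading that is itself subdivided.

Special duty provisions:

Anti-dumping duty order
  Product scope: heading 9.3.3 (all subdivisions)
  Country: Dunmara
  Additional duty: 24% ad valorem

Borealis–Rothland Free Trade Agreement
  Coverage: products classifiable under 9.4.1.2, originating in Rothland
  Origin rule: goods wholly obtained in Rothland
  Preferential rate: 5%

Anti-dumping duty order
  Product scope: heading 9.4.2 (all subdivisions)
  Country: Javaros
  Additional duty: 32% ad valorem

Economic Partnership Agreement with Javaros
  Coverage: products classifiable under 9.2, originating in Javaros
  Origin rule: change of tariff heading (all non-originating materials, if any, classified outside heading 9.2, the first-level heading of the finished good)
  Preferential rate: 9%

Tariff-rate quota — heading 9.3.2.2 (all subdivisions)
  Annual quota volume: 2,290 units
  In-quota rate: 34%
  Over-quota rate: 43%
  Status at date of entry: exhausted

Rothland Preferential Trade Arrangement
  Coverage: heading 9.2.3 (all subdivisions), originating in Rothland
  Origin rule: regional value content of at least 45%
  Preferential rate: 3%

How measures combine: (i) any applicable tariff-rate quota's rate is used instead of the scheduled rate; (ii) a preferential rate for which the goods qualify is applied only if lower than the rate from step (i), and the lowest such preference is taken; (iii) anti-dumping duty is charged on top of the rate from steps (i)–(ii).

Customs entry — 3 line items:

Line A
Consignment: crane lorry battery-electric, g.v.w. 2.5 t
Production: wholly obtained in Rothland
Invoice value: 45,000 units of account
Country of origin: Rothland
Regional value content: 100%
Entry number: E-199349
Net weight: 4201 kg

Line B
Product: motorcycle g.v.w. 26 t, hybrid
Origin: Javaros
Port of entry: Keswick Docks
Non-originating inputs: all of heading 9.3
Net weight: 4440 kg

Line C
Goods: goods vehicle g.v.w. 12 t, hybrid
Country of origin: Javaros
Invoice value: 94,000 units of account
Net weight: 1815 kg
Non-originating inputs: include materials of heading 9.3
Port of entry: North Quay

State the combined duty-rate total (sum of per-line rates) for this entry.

51%

Line A: crane lorry → 9.4; battery-electric → 9.4.4; g.v.w. 2.5 t → 9.4.4.2. Scheduled 9%. Rothland agreement on 9.4.1.2: 9.4.4.2 not covered; Rothland agreement on 9.2.3: 9.4.4.2 not covered. → 9%.
Line B: motorcycle → 9.2; hybrid → 9.2.4; g.v.w. 26 t → 9.2.4.1. Scheduled 12%. Javaros agreement on 9.2: CTH met → 9% available; preferential 9%. → 9%.
Line C: goods vehicle → 9.3; hybrid → 9.3.3; g.v.w. 12 t → 9.3.3.2. Scheduled 33%. Javaros agreement on 9.2: 9.3.3.2 not covered. → 33%.
Sum: 9% + 9% + 33% = 51%.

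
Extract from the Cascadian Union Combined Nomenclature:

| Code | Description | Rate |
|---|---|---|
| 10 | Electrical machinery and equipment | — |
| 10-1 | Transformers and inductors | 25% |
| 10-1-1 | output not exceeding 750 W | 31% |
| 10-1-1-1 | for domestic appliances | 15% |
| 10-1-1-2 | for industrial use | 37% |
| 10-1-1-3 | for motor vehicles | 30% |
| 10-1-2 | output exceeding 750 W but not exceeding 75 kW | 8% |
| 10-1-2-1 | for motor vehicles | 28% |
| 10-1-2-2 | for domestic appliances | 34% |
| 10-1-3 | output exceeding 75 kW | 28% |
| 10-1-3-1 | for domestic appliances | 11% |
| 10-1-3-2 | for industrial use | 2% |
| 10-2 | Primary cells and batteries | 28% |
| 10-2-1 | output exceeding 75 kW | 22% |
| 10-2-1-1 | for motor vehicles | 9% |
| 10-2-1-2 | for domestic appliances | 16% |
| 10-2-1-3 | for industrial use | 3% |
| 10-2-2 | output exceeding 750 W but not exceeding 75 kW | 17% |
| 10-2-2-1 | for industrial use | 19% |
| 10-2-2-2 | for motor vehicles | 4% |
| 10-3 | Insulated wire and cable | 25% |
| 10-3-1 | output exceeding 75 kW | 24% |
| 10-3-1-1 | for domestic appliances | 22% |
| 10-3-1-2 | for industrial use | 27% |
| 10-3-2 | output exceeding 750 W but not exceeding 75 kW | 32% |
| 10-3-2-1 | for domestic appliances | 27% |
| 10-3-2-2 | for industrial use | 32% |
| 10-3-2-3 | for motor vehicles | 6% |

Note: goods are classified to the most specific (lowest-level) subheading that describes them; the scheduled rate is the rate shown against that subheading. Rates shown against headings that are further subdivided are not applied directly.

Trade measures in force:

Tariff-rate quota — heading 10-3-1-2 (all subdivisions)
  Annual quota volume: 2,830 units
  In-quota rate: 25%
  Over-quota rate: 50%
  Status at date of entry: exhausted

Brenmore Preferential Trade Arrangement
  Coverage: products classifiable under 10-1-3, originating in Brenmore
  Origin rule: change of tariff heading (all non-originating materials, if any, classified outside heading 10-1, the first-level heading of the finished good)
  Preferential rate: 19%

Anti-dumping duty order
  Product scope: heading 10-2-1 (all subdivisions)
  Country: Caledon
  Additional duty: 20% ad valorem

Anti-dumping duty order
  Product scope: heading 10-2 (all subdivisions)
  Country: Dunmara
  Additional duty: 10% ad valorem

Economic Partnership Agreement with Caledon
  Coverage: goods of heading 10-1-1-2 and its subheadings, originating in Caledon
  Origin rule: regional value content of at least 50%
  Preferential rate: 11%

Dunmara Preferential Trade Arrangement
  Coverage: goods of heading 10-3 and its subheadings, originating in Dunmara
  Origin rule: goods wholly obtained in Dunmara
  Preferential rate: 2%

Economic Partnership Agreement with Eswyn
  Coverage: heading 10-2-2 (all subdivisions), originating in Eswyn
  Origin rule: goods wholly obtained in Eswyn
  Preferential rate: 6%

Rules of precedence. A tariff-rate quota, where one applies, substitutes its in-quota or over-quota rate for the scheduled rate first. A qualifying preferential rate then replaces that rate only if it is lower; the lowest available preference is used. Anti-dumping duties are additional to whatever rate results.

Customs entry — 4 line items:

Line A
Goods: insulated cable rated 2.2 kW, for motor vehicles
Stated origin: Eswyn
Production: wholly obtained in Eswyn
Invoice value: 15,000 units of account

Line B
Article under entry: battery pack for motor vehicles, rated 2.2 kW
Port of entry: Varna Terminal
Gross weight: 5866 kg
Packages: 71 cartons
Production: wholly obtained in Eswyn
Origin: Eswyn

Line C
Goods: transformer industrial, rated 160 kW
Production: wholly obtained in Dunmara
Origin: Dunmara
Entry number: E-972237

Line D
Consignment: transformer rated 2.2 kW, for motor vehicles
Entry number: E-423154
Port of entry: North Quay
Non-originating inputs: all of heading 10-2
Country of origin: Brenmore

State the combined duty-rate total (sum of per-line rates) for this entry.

40%

Line A: insulated cable → 10-3; rated 2.2 kW → 10-3-2; for motor vehicles → 10-3-2-3. Scheduled 6%. Eswyn agreement on 10-2-2: 10-3-2-3 not covered. → 6%.
Line B: battery pack → 10-2; rated 2.2 kW → 10-2-2; for motor vehicles → 10-2-2-2. Scheduled 4%. Eswyn agreement on 10-2-2: wholly obtained → 6% available; preference 6% not lower than 4% → no reduction. → 4%.
Line C: transformer → 10-1; rated 160 kW → 10-1-3; industrial → 10-1-3-2. Scheduled 2%. Dunmara agreement on 10-3: 10-1-3-2 not covered. → 2%.
Line D: transformer → 10-1; rated 2.2 kW → 10-1-2; for motor vehicles → 10-1-2-1. Scheduled 28%. Brenmore agreement on 10-1-3: 10-1-2-1 not covered. → 28%.
Sum: 6% + 4% + 2% + 28% = 40%.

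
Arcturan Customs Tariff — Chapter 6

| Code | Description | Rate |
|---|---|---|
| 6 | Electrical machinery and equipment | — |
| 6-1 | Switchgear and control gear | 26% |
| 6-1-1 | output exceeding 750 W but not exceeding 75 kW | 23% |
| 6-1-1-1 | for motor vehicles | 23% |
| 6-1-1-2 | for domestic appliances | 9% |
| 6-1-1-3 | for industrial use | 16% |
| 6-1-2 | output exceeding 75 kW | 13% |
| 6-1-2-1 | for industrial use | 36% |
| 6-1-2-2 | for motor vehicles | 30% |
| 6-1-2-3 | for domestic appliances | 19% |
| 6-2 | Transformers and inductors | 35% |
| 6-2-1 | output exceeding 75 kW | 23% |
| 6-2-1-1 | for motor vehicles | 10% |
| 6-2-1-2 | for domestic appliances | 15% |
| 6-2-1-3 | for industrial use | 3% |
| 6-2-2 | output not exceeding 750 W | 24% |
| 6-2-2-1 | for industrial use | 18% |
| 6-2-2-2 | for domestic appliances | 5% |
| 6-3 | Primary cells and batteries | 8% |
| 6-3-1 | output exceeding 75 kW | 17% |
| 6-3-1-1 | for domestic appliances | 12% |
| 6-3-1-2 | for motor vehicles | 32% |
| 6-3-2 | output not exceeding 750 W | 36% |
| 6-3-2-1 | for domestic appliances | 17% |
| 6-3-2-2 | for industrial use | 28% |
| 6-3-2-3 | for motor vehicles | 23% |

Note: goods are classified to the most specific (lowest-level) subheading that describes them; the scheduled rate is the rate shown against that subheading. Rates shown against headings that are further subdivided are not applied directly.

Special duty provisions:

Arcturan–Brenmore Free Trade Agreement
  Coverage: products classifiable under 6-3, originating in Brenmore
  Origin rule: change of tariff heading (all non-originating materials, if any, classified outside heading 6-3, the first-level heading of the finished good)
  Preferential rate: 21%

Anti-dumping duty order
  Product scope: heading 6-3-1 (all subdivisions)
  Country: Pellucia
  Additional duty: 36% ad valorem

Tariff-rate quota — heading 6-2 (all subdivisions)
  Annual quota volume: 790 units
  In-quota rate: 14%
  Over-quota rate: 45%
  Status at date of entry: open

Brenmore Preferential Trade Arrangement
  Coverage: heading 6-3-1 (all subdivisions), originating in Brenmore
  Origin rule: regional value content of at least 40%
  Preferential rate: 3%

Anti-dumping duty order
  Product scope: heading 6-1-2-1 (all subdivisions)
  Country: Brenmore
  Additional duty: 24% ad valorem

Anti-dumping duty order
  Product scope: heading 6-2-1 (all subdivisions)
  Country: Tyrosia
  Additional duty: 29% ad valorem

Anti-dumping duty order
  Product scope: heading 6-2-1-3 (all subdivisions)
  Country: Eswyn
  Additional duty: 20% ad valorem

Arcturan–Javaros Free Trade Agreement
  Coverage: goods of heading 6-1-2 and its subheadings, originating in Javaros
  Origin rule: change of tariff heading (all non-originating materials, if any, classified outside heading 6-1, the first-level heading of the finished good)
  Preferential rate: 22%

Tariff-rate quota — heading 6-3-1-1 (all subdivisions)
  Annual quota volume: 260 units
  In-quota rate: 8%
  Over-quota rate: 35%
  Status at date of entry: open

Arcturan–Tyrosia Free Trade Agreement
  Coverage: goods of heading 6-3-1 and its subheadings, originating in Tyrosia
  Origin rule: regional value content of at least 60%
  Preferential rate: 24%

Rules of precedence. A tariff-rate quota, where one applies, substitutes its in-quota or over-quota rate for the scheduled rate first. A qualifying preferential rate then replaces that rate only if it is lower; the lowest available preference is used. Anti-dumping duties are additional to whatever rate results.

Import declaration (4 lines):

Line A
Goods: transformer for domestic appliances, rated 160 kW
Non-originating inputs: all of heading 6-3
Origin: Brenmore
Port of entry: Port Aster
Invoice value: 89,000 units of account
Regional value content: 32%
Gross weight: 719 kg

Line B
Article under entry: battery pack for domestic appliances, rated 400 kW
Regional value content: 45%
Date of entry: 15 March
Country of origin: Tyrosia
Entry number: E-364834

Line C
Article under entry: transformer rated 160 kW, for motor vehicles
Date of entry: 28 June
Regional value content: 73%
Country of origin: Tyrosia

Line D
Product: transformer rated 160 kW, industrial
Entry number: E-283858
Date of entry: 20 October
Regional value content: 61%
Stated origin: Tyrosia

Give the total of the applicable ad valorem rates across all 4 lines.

Line A: transformer → 6-2; rated 160 kW → 6-2-1; for domestic appliances → 6-2-1-2. Scheduled 15%. quota on 6-2 open → in-quota 14%; Brenmore agreement on 6-3: 6-2-1-2 not covered; Brenmore agreement on 6-3-1: 6-2-1-2 not covered. → 14%.
Line B: battery pack → 6-3; rated 400 kW → 6-3-1; for domestic appliances → 6-3-1-1. Scheduled 12%. quota on 6-3-1-1 open → in-quota 8%; Tyrosia agreement on 6-3-1: RVC < 60%. → 8%.
Line C: transformer → 6-2; rated 160 kW → 6-2-1; for motor vehicles → 6-2-1-1. Scheduled 10%. quota on 6-2 open → in-quota 14%; Tyrosia agreement on 6-3-1: 6-2-1-1 not covered; anti-dumping (Tyrosia, 6-2-1): +29%; total 14% + 29% = 43%. → 43%.
Line D: transformer → 6-2; rated 160 kW → 6-2-1; industrial → 6-2-1-3. Scheduled 3%. quota on 6-2 open → in-quota 14%; Tyrosia agreement on 6-3-1: 6-2-1-3 not covered; anti-dumping (Tyrosia, 6-2-1): +29%; total 14% + 29% = 43%. → 43%.
Sum: 14% + 8% + 43% + 43% = 108%.

108%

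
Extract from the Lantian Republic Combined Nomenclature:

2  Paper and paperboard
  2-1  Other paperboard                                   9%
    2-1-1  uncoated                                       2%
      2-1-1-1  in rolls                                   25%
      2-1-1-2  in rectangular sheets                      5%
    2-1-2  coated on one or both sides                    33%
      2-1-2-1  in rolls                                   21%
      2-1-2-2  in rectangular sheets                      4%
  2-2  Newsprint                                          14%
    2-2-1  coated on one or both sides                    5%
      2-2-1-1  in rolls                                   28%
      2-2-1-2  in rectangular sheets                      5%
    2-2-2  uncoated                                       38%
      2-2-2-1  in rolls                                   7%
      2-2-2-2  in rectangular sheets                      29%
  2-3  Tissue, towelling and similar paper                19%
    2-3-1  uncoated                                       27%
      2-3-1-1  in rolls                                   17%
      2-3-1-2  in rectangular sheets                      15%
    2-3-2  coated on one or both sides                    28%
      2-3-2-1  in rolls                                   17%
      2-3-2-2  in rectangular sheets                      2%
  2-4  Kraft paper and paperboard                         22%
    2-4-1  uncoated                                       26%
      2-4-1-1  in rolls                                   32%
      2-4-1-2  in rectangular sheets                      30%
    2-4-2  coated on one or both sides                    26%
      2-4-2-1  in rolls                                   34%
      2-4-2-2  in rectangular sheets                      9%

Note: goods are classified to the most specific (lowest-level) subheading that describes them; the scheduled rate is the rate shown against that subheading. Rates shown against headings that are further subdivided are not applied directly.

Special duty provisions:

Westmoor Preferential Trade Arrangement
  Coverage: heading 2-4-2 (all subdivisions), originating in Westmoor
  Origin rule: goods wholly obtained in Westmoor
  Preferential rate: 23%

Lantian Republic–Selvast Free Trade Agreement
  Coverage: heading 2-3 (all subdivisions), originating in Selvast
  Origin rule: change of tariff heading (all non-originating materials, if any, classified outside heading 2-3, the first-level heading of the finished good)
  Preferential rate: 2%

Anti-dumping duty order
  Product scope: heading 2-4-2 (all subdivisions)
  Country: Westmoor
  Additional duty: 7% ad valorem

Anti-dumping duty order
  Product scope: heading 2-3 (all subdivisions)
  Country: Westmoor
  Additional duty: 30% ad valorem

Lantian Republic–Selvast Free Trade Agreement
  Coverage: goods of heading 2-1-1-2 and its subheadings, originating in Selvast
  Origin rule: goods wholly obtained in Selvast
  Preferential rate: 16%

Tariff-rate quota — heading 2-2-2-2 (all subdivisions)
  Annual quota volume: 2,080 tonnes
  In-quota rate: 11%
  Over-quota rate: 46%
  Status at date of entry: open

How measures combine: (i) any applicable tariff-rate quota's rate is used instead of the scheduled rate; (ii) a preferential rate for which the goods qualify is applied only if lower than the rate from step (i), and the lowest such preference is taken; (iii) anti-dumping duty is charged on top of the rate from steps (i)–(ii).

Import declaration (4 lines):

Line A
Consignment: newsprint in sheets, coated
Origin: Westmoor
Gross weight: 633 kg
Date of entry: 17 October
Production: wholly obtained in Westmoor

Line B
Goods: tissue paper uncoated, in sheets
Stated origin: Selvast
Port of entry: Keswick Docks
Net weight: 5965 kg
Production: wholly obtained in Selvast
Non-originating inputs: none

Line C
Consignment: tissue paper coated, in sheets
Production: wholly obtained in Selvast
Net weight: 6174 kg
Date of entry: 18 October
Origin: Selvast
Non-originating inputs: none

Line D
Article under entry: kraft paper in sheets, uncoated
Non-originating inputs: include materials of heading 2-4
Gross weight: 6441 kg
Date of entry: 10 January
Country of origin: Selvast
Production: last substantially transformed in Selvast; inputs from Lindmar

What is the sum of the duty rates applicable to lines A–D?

Line A: newsprint → 2-2; coated → 2-2-1; in sheets → 2-2-1-2. Scheduled 5%. Westmoor agreement on 2-4-2: 2-2-1-2 not covered. → 5%.
Line B: tissue paper → 2-3; uncoated → 2-3-1; in sheets → 2-3-1-2. Scheduled 15%. Selvast agreement on 2-3: CTH met → 2% available; Selvast agreement on 2-1-1-2: 2-3-1-2 not covered; preferential 2%. → 2%.
Line C: tissue paper → 2-3; coated → 2-3-2; in sheets → 2-3-2-2. Scheduled 2%. Selvast agreement on 2-3: CTH met → 2% available; Selvast agreement on 2-1-1-2: 2-3-2-2 not covered; preference 2% not lower than 2% → no reduction. → 2%.
Line D: kraft paper → 2-4; uncoated → 2-4-1; in sheets → 2-4-1-2. Scheduled 30%. Selvast agreement on 2-3: 2-4-1-2 not covered; Selvast agreement on 2-1-1-2: 2-4-1-2 not covered. → 30%.
Sum: 5% + 2% + 2% + 30% = 39%.

39%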